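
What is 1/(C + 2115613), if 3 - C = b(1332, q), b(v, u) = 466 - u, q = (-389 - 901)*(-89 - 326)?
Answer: 1/2650500 ≈ 3.7729e-7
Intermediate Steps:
q = 535350 (q = -1290*(-415) = 535350)
C = 534887 (C = 3 - (466 - 1*535350) = 3 - (466 - 535350) = 3 - 1*(-534884) = 3 + 534884 = 534887)
1/(C + 2115613) = 1/(534887 + 2115613) = 1/2650500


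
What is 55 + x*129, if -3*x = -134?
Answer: 5817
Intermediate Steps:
x = 134/3 (x = -⅓*(-134) = 134/3 ≈ 44.667)
55 + x*129 = 55 + (134/3)*129 = 55 + 5762 = 5817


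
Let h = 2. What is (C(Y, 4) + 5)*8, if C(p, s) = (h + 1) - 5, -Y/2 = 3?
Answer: 24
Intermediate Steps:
Y = -6 (Y = -2*3 = -6)
C(p, s) = -2 (C(p, s) = (2 + 1) - 5 = 3 - 5 = -2)
(C(Y, 4) + 5)*8 = (-2 + 5)*8 = 3*8 = 24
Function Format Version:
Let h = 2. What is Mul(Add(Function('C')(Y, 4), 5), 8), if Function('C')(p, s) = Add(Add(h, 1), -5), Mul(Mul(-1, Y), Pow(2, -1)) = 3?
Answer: 24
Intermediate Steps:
Y = -6 (Y = Mul(-2, 3) = -6)
Function('C')(p, s) = -2 (Function('C')(p, s) = Add(Add(2, 1), -5) = Add(3, -5) = -2)
Mul(Add(Function('C')(Y, 4), 5), 8) = Mul(Add(-2, 5), 8) = Mul(3, 8) = 24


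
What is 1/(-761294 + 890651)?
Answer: 1/129357 ≈ 7.7305e-6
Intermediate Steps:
1/(-761294 + 890651) = 1/129357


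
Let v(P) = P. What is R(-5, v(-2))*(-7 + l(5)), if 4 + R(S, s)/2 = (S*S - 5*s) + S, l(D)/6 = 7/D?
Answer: 364/5 ≈ 72.800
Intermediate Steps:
l(D) = 42/D (l(D) = 6*(7/D) = 42/D)
R(S, s) = -8 - 10*s + 2*S + 2*S² (R(S, s) = -8 + 2*((S*S - 5*s) + S) = -8 + 2*((S² - 5*s) + S) = -8 + 2*(S + S² - 5*s) = -8 + (-10*s + 2*S + 2*S²) = -8 - 10*s + 2*S + 2*S²)
R(-5, v(-2))*(-7 + l(5)) = (-8 - 10*(-2) + 2*(-5) + 2*(-5)²)*(-7 + 42/5) = (-8 + 20 - 10 + 2*25)*(-7 + 42*(⅕)) = (-8 + 20 - 10 + 50)*(-7 + 42/5) = 52*(7/5) = 364/5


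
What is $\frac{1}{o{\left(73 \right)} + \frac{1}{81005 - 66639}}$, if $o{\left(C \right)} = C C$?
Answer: $\frac{14366}{76556415} \approx 0.00018765$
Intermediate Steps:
$o{\left(C \right)} = C^{2}$
$\frac{1}{o{\left(73 \right)} + \frac{1}{81005 - 66639}} = \frac{1}{73^{2} + \frac{1}{81005 - 66639}} = \frac{1}{5329 + \frac{1}{14366}} = \frac{1}{\frac{76556415}{14366}} = \frac{14366}{76556415}$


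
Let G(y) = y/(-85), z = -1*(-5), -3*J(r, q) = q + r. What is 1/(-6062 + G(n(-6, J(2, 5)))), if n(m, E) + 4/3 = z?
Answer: -255/1545821 ≈ -0.00016496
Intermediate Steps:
J(r, q) = -q/3 - r/3 (J(r, q) = -(q + r)/3 = -q/3 - r/3)
z = 5
n(m, E) = 11/3 (n(m, E) = -4/3 + 5 = 11/3)
G(y) = -y/85 (G(y) = y*(-1/85) = -y/85)
1/(-6062 + G(n(-6, J(2, 5)))) = 1/(-6062 - 1/85*11/3) = 1/(-6062 - 11/255) = 1/(-1545821/255) = -255/1545821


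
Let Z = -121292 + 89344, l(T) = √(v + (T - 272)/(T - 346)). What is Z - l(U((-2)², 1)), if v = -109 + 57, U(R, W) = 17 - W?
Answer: -31948 - 2*I*√348645/165 ≈ -31948.0 - 7.1571*I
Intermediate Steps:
v = -52
l(T) = √(-52 + (-272 + T)/(-346 + T)) (l(T) = √(-52 + (T - 272)/(T - 346)) = √(-52 + (-272 + T)/(-346 + T)))
Z = -31948
Z - l(U((-2)², 1)) = -31948 - √((17720 - 51*(17 - 1*1))/(-346 + (17 - 1*1))) = -31948 - √((17720 - 51*(17 - 1))/(-346 + (17 - 1))) = -31948 - √((17720 - 51*16)/(-346 + 16)) = -31948 - √((17720 - 816)/(-330)) = -31948 - √(-1/330*16904) = -31948 - √(-8452/165) = -31948 - 2*I*√348645/165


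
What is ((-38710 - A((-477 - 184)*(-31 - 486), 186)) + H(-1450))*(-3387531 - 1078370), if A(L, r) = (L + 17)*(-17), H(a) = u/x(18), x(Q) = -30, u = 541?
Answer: -773193493596799/30 ≈ -2.5773e+13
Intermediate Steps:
H(a) = -541/30 (H(a) = 541/(-30) = 541*(-1/30) = -541/30)
A(L, r) = -289 - 17*L (A(L, r) = (17 + L)*(-17) = -289 - 17*L)
((-38710 - A((-477 - 184)*(-31 - 486), 186)) + H(-1450))*(-3387531 - 1078370) = ((-38710 - (-289 - 17*(-477 - 184)*(-31 - 486))) - 541/30)*(-3387531 - 1078370) = ((-38710 - (-289 - (-11237)*(-517))) - 541/30)*(-4465901) = ((-38710 - (-289 - 17*341737)) - 541/30)*(-4465901) = ((-38710 - (-289 - 5809529)) - 541/30)*(-4465901) = ((-38710 - 1*(-5809818)) - 541/30)*(-4465901) = ((-38710 + 5809818) - 541/30)*(-4465901) = (5771108 - 541/30)*(-4465901) = (173132699/30)*(-4465901) = -773193493596799/30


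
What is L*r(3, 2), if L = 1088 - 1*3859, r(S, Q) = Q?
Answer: -5542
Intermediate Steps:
L = -2771 (L = 1088 - 3859 = -2771)
L*r(3, 2) = -2771*2 = -5542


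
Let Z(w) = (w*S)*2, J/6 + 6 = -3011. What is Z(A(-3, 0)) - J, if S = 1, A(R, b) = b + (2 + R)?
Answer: 18100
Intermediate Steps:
A(R, b) = 2 + R + b
J = -18102 (J = -36 + 6*(-3011) = -36 - 18066 = -18102)
Z(w) = 2*w (Z(w) = (w*1)*2 = w*2 = 2*w)
Z(A(-3, 0)) - J = 2*(2 - 3 + 0) - 1*(-18102) = 2*(-1) + 18102 = -2 + 18102 = 18100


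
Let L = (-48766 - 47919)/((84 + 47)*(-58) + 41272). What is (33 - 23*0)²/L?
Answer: -36670986/96685 ≈ -379.28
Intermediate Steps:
L = -96685/33674 (L = -96685/(131*(-58) + 41272) = -96685/(-7598 + 41272) = -96685/33674 ≈ -2.8712)
(33 - 23*0)²/L = (33 - 23*0)²/(-96685/33674) = (33 + 0)²*(-33674/96685) = 33²*(-33674/96685) = 1089*(-33674/96685) = -36670986/96685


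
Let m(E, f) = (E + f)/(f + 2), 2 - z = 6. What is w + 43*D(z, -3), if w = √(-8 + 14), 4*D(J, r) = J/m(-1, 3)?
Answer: -215/2 + √6 ≈ -105.05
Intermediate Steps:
z = -4 (z = 2 - 1*6 = 2 - 6 = -4)
m(E, f) = (E + f)/(2 + f)
D(J, r) = 5*J/8 (D(J, r) = (J/(((-1 + 3)/(2 + 3))))/4 = (J/((2/5)))/4 = (J/(((⅕)*2)))/4 = (J/(⅖))/4 = (J*(5/2))/4 = (5*J/2)/4 = 5*J/8)
w = √6 ≈ 2.4495
w + 43*D(z, -3) = √6 + 43*((5/8)*(-4)) = √6 + 43*(-5/2) = √6 - 215/2 = -215/2 + √6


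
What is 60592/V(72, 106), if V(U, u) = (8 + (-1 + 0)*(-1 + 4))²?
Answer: 60592/25 ≈ 2423.7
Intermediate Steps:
V(U, u) = 25 (V(U, u) = (8 - 1*3)² = (8 - 3)² = 5² = 25)
60592/V(72, 106) = 60592/25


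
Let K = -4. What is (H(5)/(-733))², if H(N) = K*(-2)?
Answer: 64/537289 ≈ 0.00011912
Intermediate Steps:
H(N) = 8 (H(N) = -4*(-2) = 8)
(H(5)/(-733))² = (8/(-733))² = (8*(-1/733))² = (-8/733)² = 64/537289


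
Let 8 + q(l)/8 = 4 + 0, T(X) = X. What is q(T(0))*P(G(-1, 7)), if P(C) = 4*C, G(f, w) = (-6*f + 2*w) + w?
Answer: -3456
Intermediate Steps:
G(f, w) = -6*f + 3*w
q(l) = -32 (q(l) = -64 + 8*(4 + 0) = -64 + 8*4 = -64 + 32 = -32)
q(T(0))*P(G(-1, 7)) = -128*(-6*(-1) + 3*7) = -128*(6 + 21) = -128*27 = -32*108 = -3456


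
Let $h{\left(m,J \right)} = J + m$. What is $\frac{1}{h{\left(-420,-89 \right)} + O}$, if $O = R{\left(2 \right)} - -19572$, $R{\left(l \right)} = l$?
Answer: $\frac{1}{19065} \approx 5.2452 \cdot 10^{-5}$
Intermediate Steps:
$O = 19574$ ($O = 2 - -19572 = 2 + 19572 = 19574$)
$\frac{1}{h{\left(-420,-89 \right)} + O} = \frac{1}{\left(-89 - 420\right) + 19574} = \frac{1}{-509 + 19574} = \frac{1}{19065}$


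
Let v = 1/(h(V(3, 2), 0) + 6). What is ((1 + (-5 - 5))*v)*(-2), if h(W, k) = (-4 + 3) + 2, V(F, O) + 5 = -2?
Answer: 18/7 ≈ 2.5714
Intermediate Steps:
V(F, O) = -7 (V(F, O) = -5 - 2 = -7)
h(W, k) = 1 (h(W, k) = -1 + 2 = 1)
v = 1/7 (v = 1/(1 + 6) = 1/7 ≈ 0.14286)
((1 + (-5 - 5))*v)*(-2) = ((1 + (-5 - 5))*(1/7))*(-2) = ((1 - 10)*(1/7))*(-2) = -9*1/7*(-2) = -9/7*(-2) = 18/7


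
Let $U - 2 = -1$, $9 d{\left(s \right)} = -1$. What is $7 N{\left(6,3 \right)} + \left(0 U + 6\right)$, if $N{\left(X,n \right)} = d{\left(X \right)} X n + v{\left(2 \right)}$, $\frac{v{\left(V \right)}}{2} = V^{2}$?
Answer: $48$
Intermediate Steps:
$v{\left(V \right)} = 2 V^{2}$
$d{\left(s \right)} = - \frac{1}{9}$ ($d{\left(s \right)} = \frac{1}{9} \left(-1\right) = - \frac{1}{9}$)
$U = 1$ ($U = 2 - 1 = 1$)
$N{\left(X,n \right)} = 8 - \frac{X n}{9}$ ($N{\left(X,n \right)} = - \frac{X}{9} n + 2 \cdot 2^{2} = - \frac{X n}{9} + 2 \cdot 4 = - \frac{X n}{9} + 8 = 8 - \frac{X n}{9}$)
$7 N{\left(6,3 \right)} + \left(0 U + 6\right) = 7 \left(8 - \frac{2}{3} \cdot 3\right) + \left(0 \cdot 1 + 6\right) = 7 \left(8 - 2\right) + \left(0 + 6\right) = 7 \cdot 6 + 6 = 42 + 6 = 48$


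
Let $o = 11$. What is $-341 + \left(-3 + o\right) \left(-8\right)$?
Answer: $-405$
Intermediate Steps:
$-341 + \left(-3 + o\right) \left(-8\right) = -341 + \left(-3 + 11\right) \left(-8\right) = -341 + 8 \left(-8\right) = -341 - 64 = -405$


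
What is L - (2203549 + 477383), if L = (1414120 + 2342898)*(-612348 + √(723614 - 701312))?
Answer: -2300605139196 + 11271054*√2478 ≈ -2.3000e+12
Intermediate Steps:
L = -2300602458264 + 11271054*√2478 (L = 3757018*(-612348 + √22302) = 3757018*(-612348 + 3*√2478) = -2300602458264 + 11271054*√2478 ≈ -2.3000e+12)
L - (2203549 + 477383) = (-2300602458264 + 11271054*√2478) - (2203549 + 477383) = (-2300602458264 + 11271054*√2478) - 1*2680932 = (-2300602458264 + 11271054*√2478) - 2680932 = -2300605139196 + 11271054*√2478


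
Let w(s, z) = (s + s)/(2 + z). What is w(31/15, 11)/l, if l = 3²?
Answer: 62/1755 ≈ 0.035328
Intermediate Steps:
w(s, z) = 2*s/(2 + z) (w(s, z) = (2*s)/(2 + z) = 2*s/(2 + z))
l = 9
w(31/15, 11)/l = (2*(31/15)/(2 + 11))/9 = (2*(31*(1/15))/13)*(⅑) = (2*(31/15)*(1/13))*(⅑) = (62/195)*(⅑) = 62/1755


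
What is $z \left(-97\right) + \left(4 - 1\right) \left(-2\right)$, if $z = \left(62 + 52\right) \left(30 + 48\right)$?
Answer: $-862530$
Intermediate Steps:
$z = 8892$ ($z = 114 \cdot 78 = 8892$)
$z \left(-97\right) + \left(4 - 1\right) \left(-2\right) = 8892 \left(-97\right) + \left(4 - 1\right) \left(-2\right) = -862524 + 3 \left(-2\right) = -862524 - 6 = -862530$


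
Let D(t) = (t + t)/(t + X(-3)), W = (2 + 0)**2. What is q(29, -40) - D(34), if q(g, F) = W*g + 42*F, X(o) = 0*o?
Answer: -1566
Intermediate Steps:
X(o) = 0
W = 4 (W = 2**2 = 4)
q(g, F) = 4*g + 42*F
D(t) = 2 (D(t) = (t + t)/(t + 0) = (2*t)/t = 2)
q(29, -40) - D(34) = (4*29 + 42*(-40)) - 1*2 = (116 - 1680) - 2 = -1564 - 2 = -1566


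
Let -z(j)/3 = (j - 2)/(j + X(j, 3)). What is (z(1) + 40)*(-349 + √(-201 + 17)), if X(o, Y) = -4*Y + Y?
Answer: -110633/8 + 317*I*√46/4 ≈ -13829.0 + 537.5*I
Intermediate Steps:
X(o, Y) = -3*Y
z(j) = -3*(-2 + j)/(-9 + j) (z(j) = -3*(j - 2)/(j - 3*3) = -3*(-2 + j)/(j - 9) = -3*(-2 + j)/(-9 + j))
(z(1) + 40)*(-349 + √(-201 + 17)) = (3*(2 - 1*1)/(-9 + 1) + 40)*(-349 + √(-201 + 17)) = (3*(2 - 1)/(-8) + 40)*(-349 + √(-184)) = (3*(-⅛)*1 + 40)*(-349 + 2*I*√46) = (-3/8 + 40)*(-349 + 2*I*√46) = 317*(-349 + 2*I*√46)/8 = -110633/8 + 317*I*√46/4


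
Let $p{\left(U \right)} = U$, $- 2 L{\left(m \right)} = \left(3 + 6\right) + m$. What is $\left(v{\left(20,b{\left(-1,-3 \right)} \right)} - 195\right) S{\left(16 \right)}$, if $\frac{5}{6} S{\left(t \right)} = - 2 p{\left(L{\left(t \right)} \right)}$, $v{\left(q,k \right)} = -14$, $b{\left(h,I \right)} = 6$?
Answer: $-6270$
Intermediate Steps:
$L{\left(m \right)} = - \frac{9}{2} - \frac{m}{2}$ ($L{\left(m \right)} = - \frac{\left(3 + 6\right) + m}{2} = - \frac{9 + m}{2} = - \frac{9}{2} - \frac{m}{2}$)
$S{\left(t \right)} = \frac{54}{5} + \frac{6 t}{5}$ ($S{\left(t \right)} = \frac{6 \left(- 2 \left(- \frac{9}{2} - \frac{t}{2}\right)\right)}{5} = \frac{6 \left(9 + t\right)}{5} = \frac{54}{5} + \frac{6 t}{5}$)
$\left(v{\left(20,b{\left(-1,-3 \right)} \right)} - 195\right) S{\left(16 \right)} = \left(-14 - 195\right) \left(\frac{54}{5} + \frac{6}{5} \cdot 16\right) = - 209 \left(\frac{54}{5} + \frac{96}{5}\right) = \left(-209\right) 30 = -6270$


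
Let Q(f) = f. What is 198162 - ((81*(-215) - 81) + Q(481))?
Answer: 215177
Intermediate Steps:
198162 - ((81*(-215) - 81) + Q(481)) = 198162 - ((81*(-215) - 81) + 481) = 198162 - ((-17415 - 81) + 481) = 198162 - (-17496 + 481) = 198162 - 1*(-17015) = 198162 + 17015 = 215177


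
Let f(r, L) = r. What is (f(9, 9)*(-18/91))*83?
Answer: -13446/91 ≈ -147.76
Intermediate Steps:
(f(9, 9)*(-18/91))*83 = (9*(-18/91))*83 = -162/91*83 = -13446/91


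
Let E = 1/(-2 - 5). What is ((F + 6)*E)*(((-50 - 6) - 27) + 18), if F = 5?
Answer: 715/7 ≈ 102.14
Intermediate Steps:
E = -⅐ (E = 1/(-7) = -⅐ ≈ -0.14286)
((F + 6)*E)*(((-50 - 6) - 27) + 18) = ((5 + 6)*(-⅐))*(((-50 - 6) - 27) + 18) = (11*(-⅐))*((-56 - 27) + 18) = -11*(-83 + 18)/7 = -11/7*(-65) = 715/7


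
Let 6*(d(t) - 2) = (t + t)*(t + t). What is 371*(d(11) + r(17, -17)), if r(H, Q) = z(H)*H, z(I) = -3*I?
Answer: -872963/3 ≈ -2.9099e+5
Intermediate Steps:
r(H, Q) = -3*H² (r(H, Q) = (-3*H)*H = -3*H²)
d(t) = 2 + 2*t²/3 (d(t) = 2 + ((t + t)*(t + t))/6 = 2 + ((2*t)*(2*t))/6 = 2 + (4*t²)/6 = 2 + 2*t²/3)
371*(d(11) + r(17, -17)) = 371*((2 + (⅔)*11²) - 3*17²) = 371*((2 + (⅔)*121) - 3*289) = 371*((2 + 242/3) - 867) = 371*(248/3 - 867) = 371*(-2353/3) = -872963/3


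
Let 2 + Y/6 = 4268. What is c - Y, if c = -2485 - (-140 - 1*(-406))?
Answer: -28347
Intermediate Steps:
Y = 25596 (Y = -12 + 6*4268 = -12 + 25608 = 25596)
c = -2751 (c = -2485 - (-140 + 406) = -2485 - 1*266 = -2485 - 266 = -2751)
c - Y = -2751 - 1*25596 = -2751 - 25596 = -28347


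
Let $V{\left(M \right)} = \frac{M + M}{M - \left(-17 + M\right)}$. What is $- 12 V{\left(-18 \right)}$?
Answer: $\frac{432}{17} \approx 25.412$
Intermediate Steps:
$V{\left(M \right)} = \frac{2 M}{17}$
$- 12 V{\left(-18 \right)} = - 12 \cdot \frac{2}{17} \left(-18\right) = \left(-12\right) \left(- \frac{36}{17}\right) = \frac{432}{17}$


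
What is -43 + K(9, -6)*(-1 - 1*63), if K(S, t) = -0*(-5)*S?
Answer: -43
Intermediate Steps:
K(S, t) = 0 (K(S, t) = -0*S = -1*0 = 0)
-43 + K(9, -6)*(-1 - 1*63) = -43 + 0*(-1 - 1*63) = -43 + 0*(-1 - 63) = -43 + 0*(-64) = -43 + 0 = -43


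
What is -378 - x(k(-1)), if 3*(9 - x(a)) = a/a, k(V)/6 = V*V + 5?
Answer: -1160/3 ≈ -386.67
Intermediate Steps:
k(V) = 30 + 6*V² (k(V) = 6*(V*V + 5) = 6*(V² + 5) = 6*(5 + V²) = 30 + 6*V²)
x(a) = 26/3 (x(a) = 9 - a/(3*a) = 9 - ⅓*1 = 9 - ⅓ = 26/3)
-378 - x(k(-1)) = -378 - 1*26/3 = -378 - 26/3 = -1160/3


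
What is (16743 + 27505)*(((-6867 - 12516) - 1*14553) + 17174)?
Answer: -741684976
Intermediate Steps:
(16743 + 27505)*(((-6867 - 12516) - 1*14553) + 17174) = 44248*((-19383 - 14553) + 17174) = 44248*(-33936 + 17174) = 44248*(-16762) = -741684976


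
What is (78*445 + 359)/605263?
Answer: 35069/605263 ≈ 0.057940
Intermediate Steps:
(78*445 + 359)/605263 = (34710 + 359)*(1/605263) = 35069*(1/605263) = 35069/605263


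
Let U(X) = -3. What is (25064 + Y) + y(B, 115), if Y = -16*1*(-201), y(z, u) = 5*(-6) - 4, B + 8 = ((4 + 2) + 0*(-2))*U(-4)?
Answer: 28246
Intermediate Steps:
B = -26 (B = -8 + ((4 + 2) + 0*(-2))*(-3) = -8 + (6 + 0)*(-3) = -8 + 6*(-3) = -8 - 18 = -26)
y(z, u) = -34 (y(z, u) = -30 - 4 = -34)
Y = 3216 (Y = -16*(-201) = 3216)
(25064 + Y) + y(B, 115) = (25064 + 3216) - 34 = 28280 - 34 = 28246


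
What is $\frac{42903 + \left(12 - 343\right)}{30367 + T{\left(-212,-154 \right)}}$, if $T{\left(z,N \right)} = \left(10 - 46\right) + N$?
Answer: $\frac{42572}{30177} \approx 1.4107$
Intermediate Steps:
$T{\left(z,N \right)} = -36 + N$
$\frac{42903 + \left(12 - 343\right)}{30367 + T{\left(-212,-154 \right)}} = \frac{42903 + \left(12 - 343\right)}{30367 - 190} = \frac{42903 - 331}{30177} = 42572 \cdot \frac{1}{30177} = \frac{42572}{30177}$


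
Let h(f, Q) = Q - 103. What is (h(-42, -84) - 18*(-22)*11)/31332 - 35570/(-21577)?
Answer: 1204433753/676050564 ≈ 1.7816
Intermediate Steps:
h(f, Q) = -103 + Q
(h(-42, -84) - 18*(-22)*11)/31332 - 35570/(-21577) = ((-103 - 84) - 18*(-22)*11)/31332 - 35570/(-21577) = (-187 - (-396)*11)*(1/31332) - 35570*(-1/21577) = (-187 - 1*(-4356))*(1/31332) + 35570/21577 = (-187 + 4356)*(1/31332) + 35570/21577 = 4169*(1/31332) + 35570/21577 = 4169/31332 + 35570/21577 = 1204433753/676050564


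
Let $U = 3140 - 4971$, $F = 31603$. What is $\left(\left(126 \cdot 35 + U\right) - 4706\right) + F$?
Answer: $29476$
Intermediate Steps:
$U = -1831$
$\left(\left(126 \cdot 35 + U\right) - 4706\right) + F = \left(\left(126 \cdot 35 - 1831\right) - 4706\right) + 31603 = \left(\left(4410 - 1831\right) - 4706\right) + 31603 = \left(2579 - 4706\right) + 31603 = -2127 + 31603 = 29476$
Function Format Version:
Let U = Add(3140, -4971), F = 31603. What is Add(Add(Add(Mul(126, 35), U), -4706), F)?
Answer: 29476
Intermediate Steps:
U = -1831
Add(Add(Add(Mul(126, 35), U), -4706), F) = Add(Add(Add(Mul(126, 35), -1831), -4706), 31603) = Add(Add(Add(4410, -1831), -4706), 31603) = Add(Add(2579, -4706), 31603) = Add(-2127, 31603) = 29476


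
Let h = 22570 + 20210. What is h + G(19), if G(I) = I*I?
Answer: 43141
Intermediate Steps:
G(I) = I²
h = 42780
h + G(19) = 42780 + 19² = 42780 + 361 = 43141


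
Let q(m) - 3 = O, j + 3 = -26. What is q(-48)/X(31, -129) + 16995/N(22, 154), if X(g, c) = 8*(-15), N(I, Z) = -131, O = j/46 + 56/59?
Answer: -5536111517/42664080 ≈ -129.76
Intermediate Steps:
j = -29 (j = -3 - 26 = -29)
O = 865/2714 (O = -29/46 + 56/59 = 865/2714 ≈ 0.31872)
q(m) = 9007/2714 (q(m) = 3 + 865/2714 = 9007/2714)
X(g, c) = -120
q(-48)/X(31, -129) + 16995/N(22, 154) = (9007/2714)/(-120) + 16995/(-131) = (9007/2714)*(-1/120) + 16995*(-1/131) = -9007/325680 - 16995/131 = -5536111517/42664080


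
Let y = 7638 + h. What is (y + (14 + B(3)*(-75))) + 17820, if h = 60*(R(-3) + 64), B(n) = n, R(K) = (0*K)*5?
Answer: 29087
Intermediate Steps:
R(K) = 0 (R(K) = 0*5 = 0)
h = 3840 (h = 60*(0 + 64) = 60*64 = 3840)
y = 11478 (y = 7638 + 3840 = 11478)
(y + (14 + B(3)*(-75))) + 17820 = (11478 + (14 + 3*(-75))) + 17820 = (11478 + (14 - 225)) + 17820 = (11478 - 211) + 17820 = 11267 + 17820 = 29087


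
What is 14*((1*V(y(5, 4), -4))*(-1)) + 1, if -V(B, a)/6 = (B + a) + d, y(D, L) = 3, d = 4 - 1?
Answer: 169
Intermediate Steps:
d = 3
V(B, a) = -18 - 6*B - 6*a (V(B, a) = -6*((B + a) + 3) = -6*(3 + B + a) = -18 - 6*B - 6*a)
14*((1*V(y(5, 4), -4))*(-1)) + 1 = 14*((1*(-18 - 6*3 - 6*(-4)))*(-1)) + 1 = 14*((1*(-18 - 18 + 24))*(-1)) + 1 = 14*((1*(-12))*(-1)) + 1 = 14*(-12*(-1)) + 1 = 14*12 + 1 = 168 + 1 = 169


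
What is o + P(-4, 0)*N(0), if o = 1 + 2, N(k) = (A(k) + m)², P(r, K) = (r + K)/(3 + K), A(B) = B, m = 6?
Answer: -45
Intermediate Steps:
P(r, K) = (K + r)/(3 + K)
N(k) = (6 + k)² (N(k) = (k + 6)² = (6 + k)²)
o = 3
o + P(-4, 0)*N(0) = 3 + ((0 - 4)/(3 + 0))*(6 + 0)² = 3 + (-4/3)*6² = 3 + ((⅓)*(-4))*36 = 3 - 4/3*36 = 3 - 48 = -45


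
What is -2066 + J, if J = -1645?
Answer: -3711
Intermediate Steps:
-2066 + J = -2066 - 1645 = -3711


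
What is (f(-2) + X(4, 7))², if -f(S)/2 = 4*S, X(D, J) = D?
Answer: 400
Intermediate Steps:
f(S) = -8*S
(f(-2) + X(4, 7))² = (-8*(-2) + 4)² = (16 + 4)² = 20² = 400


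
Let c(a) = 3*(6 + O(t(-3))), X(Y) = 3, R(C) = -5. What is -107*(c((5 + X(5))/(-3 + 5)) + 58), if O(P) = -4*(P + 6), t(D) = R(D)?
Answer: -6848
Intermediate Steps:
t(D) = -5
O(P) = -24 - 4*P (O(P) = -4*(6 + P) = -24 - 4*P)
c(a) = 6 (c(a) = 3*(6 + (-24 - 4*(-5))) = 3*(6 + (-24 + 20)) = 3*(6 - 4) = 3*2 = 6)
-107*(c((5 + X(5))/(-3 + 5)) + 58) = -107*(6 + 58) = -107*64 = -6848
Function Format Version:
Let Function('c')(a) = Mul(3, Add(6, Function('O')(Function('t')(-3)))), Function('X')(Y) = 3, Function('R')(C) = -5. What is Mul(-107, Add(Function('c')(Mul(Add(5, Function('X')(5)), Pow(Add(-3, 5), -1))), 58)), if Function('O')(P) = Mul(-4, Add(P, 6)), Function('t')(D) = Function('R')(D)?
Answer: -6848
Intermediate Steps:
Function('t')(D) = -5
Function('O')(P) = Add(-24, Mul(-4, P)) (Function('O')(P) = Mul(-4, Add(6, P)) = Add(-24, Mul(-4, P)))
Function('c')(a) = 6 (Function('c')(a) = Mul(3, Add(6, Add(-24, Mul(-4, -5)))) = Mul(3, Add(6, Add(-24, 20))) = Mul(3, Add(6, -4)) = Mul(3, 2) = 6)
Mul(-107, Add(Function('c')(Mul(Add(5, Function('X')(5)), Pow(Add(-3, 5), -1))), 58)) = Mul(-107, Add(6, 58)) = Mul(-107, 64) = -6848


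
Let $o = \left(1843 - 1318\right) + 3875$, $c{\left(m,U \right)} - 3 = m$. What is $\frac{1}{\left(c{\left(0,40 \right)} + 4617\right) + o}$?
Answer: $\frac{1}{9020} \approx 0.00011086$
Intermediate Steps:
$c{\left(m,U \right)} = 3 + m$
$o = 4400$ ($o = \left(1843 - 1318\right) + 3875 = 525 + 3875 = 4400$)
$\frac{1}{\left(c{\left(0,40 \right)} + 4617\right) + o} = \frac{1}{\left(\left(3 + 0\right) + 4617\right) + 4400} = \frac{1}{\left(3 + 4617\right) + 4400} = \frac{1}{4620 + 4400} = \frac{1}{9020}$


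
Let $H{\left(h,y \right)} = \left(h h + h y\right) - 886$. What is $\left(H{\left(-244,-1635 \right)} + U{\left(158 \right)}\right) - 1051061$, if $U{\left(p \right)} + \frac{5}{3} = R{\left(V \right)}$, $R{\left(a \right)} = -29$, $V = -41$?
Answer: $- \frac{1780505}{3} \approx -5.935 \cdot 10^{5}$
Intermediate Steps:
$U{\left(p \right)} = - \frac{92}{3}$ ($U{\left(p \right)} = - \frac{5}{3} - 29 = - \frac{92}{3}$)
$H{\left(h,y \right)} = -886 + h^{2} + h y$ ($H{\left(h,y \right)} = \left(h^{2} + h y\right) - 886 = -886 + h^{2} + h y$)
$\left(H{\left(-244,-1635 \right)} + U{\left(158 \right)}\right) - 1051061 = \left(\left(-886 + \left(-244\right)^{2} - -398940\right) - \frac{92}{3}\right) - 1051061 = \left(\left(-886 + 59536 + 398940\right) - \frac{92}{3}\right) - 1051061 = \left(457590 - \frac{92}{3}\right) - 1051061 = \frac{1372678}{3} - 1051061 = - \frac{1780505}{3}$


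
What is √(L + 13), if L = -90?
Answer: I*√77 ≈ 8.775*I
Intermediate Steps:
√(L + 13) = √(-90 + 13) = √(-77) = I*√77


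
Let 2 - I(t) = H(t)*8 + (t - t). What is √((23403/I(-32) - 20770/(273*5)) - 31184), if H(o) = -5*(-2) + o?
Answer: I*√73362638251266/48594 ≈ 176.26*I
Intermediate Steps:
H(o) = 10 + o
I(t) = -78 - 8*t (I(t) = 2 - ((10 + t)*8 + (t - t)) = 2 - ((80 + 8*t) + 0) = 2 - (80 + 8*t) = 2 + (-80 - 8*t) = -78 - 8*t)
√((23403/I(-32) - 20770/(273*5)) - 31184) = √((23403/(-78 - 8*(-32)) - 20770/(273*5)) - 31184) = √((23403/(-78 + 256) - 20770/1365) - 31184) = √((23403/178 - 20770*1/1365) - 31184) = √((23403*(1/178) - 4154/273) - 31184) = √((23403/178 - 4154/273) - 31184) = √(5649607/48594 - 31184) = √(-1509705689/48594) = I*√73362638251266/48594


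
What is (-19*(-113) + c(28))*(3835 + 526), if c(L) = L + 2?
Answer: 9493897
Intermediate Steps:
c(L) = 2 + L
(-19*(-113) + c(28))*(3835 + 526) = (-19*(-113) + (2 + 28))*(3835 + 526) = (2147 + 30)*4361 = 2177*4361 = 9493897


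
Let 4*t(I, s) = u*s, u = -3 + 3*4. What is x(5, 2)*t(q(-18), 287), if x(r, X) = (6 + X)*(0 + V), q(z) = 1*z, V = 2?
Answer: 10332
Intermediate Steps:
q(z) = z
u = 9 (u = -3 + 12 = 9)
x(r, X) = 12 + 2*X (x(r, X) = (6 + X)*(0 + 2) = (6 + X)*2 = 12 + 2*X)
t(I, s) = 9*s/4 (t(I, s) = (9*s)/4 = 9*s/4)
x(5, 2)*t(q(-18), 287) = (12 + 2*2)*((9/4)*287) = (12 + 4)*(2583/4) = 16*(2583/4) = 10332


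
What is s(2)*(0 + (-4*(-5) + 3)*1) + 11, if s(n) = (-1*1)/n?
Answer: -½ ≈ -0.50000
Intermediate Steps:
s(n) = -1/n
s(2)*(0 + (-4*(-5) + 3)*1) + 11 = (-1/2)*(0 + (-4*(-5) + 3)*1) + 11 = (-1*½)*(0 + (20 + 3)*1) + 11 = -(0 + 23*1)/2 + 11 = -(0 + 23)/2 + 11 = -½*23 + 11 = -23/2 + 11 = -½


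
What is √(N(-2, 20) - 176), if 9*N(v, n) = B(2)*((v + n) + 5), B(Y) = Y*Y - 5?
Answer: I*√1607/3 ≈ 13.362*I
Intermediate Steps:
B(Y) = -5 + Y² (B(Y) = Y² - 5 = -5 + Y²)
N(v, n) = -5/9 - n/9 - v/9 (N(v, n) = ((-5 + 2²)*((v + n) + 5))/9 = ((-5 + 4)*((n + v) + 5))/9 = (-(5 + n + v))/9 = (-5 - n - v)/9 = -5/9 - n/9 - v/9)
√(N(-2, 20) - 176) = √((-5/9 - ⅑*20 - ⅑*(-2)) - 176) = √((-5/9 - 20/9 + 2/9) - 176) = √(-23/9 - 176) = √(-1607/9) = I*√1607/3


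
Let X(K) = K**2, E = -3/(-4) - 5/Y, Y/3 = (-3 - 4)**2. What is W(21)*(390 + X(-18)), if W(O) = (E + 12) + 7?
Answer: 197081/14 ≈ 14077.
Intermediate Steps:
Y = 147 (Y = 3*(-3 - 4)**2 = 3*(-7)**2 = 3*49 = 147)
E = 421/588 (E = -3/(-4) - 5/147 = -3*(-1/4) - 5*1/147 = 3/4 - 5/147 = 421/588 ≈ 0.71599)
W(O) = 11593/588 (W(O) = (421/588 + 12) + 7 = 7477/588 + 7 = 11593/588)
W(21)*(390 + X(-18)) = 11593*(390 + (-18)**2)/588 = 11593*(390 + 324)/588 = (11593/588)*714 = 197081/14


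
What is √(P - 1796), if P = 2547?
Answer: √751 ≈ 27.404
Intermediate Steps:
√(P - 1796) = √(2547 - 1796) = √751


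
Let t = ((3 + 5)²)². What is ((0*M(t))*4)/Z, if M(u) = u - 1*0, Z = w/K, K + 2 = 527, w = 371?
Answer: 0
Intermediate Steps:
t = 4096 (t = (8²)² = 64² = 4096)
K = 525 (K = -2 + 527 = 525)
Z = 53/75 (Z = 371/525 = 371*(1/525) = 53/75 ≈ 0.70667)
M(u) = u (M(u) = u + 0 = u)
((0*M(t))*4)/Z = ((0*4096)*4)/(53/75) = (0*4)*(75/53) = 0*(75/53) = 0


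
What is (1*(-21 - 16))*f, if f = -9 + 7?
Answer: 74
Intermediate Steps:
f = -2
(1*(-21 - 16))*f = (1*(-21 - 16))*(-2) = (1*(-37))*(-2) = -37*(-2) = 74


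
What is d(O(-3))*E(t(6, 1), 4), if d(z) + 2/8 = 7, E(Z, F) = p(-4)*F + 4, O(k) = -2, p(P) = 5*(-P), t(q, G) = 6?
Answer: 567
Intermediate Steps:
p(P) = -5*P
E(Z, F) = 4 + 20*F (E(Z, F) = (-5*(-4))*F + 4 = 20*F + 4 = 4 + 20*F)
d(z) = 27/4 (d(z) = -1/4 + 7 = 27/4)
d(O(-3))*E(t(6, 1), 4) = 27*(4 + 20*4)/4 = 27*(4 + 80)/4 = (27/4)*84 = 567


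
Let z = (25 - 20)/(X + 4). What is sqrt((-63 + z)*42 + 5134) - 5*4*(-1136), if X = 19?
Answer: 22720 + 47*sqrt(598)/23 ≈ 22770.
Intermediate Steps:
z = 5/23 (z = (25 - 20)/(19 + 4) = 5/23 ≈ 0.21739)
sqrt((-63 + z)*42 + 5134) - 5*4*(-1136) = sqrt((-63 + 5/23)*42 + 5134) - 5*4*(-1136) = sqrt(-1444/23*42 + 5134) - 20*(-1136) = sqrt(-60648/23 + 5134) + 22720 = sqrt(57434/23) + 22720 = 47*sqrt(598)/23 + 22720 = 22720 + 47*sqrt(598)/23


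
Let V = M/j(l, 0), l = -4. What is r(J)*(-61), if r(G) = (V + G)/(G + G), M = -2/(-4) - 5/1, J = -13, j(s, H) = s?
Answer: -5795/208 ≈ -27.861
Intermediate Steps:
M = -9/2 (M = -2*(-¼) - 5*1 = ½ - 5 = -9/2 ≈ -4.5000)
V = 9/8 (V = -9/2/(-4) = -9/2*(-¼) = 9/8 ≈ 1.1250)
r(G) = (9/8 + G)/(2*G) (r(G) = (9/8 + G)/(G + G) = (9/8 + G)/((2*G)) = (9/8 + G)*(1/(2*G)) = (9/8 + G)/(2*G))
r(J)*(-61) = ((1/16)*(9 + 8*(-13))/(-13))*(-61) = ((1/16)*(-1/13)*(9 - 104))*(-61) = ((1/16)*(-1/13)*(-95))*(-61) = (95/208)*(-61) = -5795/208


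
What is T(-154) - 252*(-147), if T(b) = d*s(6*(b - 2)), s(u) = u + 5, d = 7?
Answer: 30527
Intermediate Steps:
s(u) = 5 + u
T(b) = -49 + 42*b (T(b) = 7*(5 + 6*(b - 2)) = 7*(5 + 6*(-2 + b)) = 7*(5 + (-12 + 6*b)) = 7*(-7 + 6*b) = -49 + 42*b)
T(-154) - 252*(-147) = (-49 + 42*(-154)) - 252*(-147) = (-49 - 6468) + 37044 = -6517 + 37044 = 30527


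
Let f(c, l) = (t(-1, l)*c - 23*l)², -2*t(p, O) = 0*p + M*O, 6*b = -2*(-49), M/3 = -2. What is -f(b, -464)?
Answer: -145540096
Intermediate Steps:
M = -6 (M = 3*(-2) = -6)
b = 49/3 (b = (-2*(-49))/6 = (⅙)*98 = 49/3 ≈ 16.333)
t(p, O) = 3*O (t(p, O) = -(0*p - 6*O)/2 = -(0 - 6*O)/2 = -(-3)*O = 3*O)
f(c, l) = (-23*l + 3*c*l)² (f(c, l) = ((3*l)*c - 23*l)² = (3*c*l - 23*l)² = (-23*l + 3*c*l)²)
-f(b, -464) = -(-464)²*(-23 + 3*(49/3))² = -215296*(-23 + 49)² = -215296*26² = -215296*676 = -1*145540096 = -145540096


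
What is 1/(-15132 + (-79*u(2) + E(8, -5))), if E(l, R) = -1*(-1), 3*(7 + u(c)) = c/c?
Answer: -3/43813 ≈ -6.8473e-5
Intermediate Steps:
u(c) = -20/3 (u(c) = -7 + (c/c)/3 = -7 + (1/3)*1 = -7 + 1/3 = -20/3)
E(l, R) = 1
1/(-15132 + (-79*u(2) + E(8, -5))) = 1/(-15132 + (-79*(-20/3) + 1)) = 1/(-15132 + (1580/3 + 1)) = 1/(-15132 + 1583/3) = 1/(-43813/3) = -3/43813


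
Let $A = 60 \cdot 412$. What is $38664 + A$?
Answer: $63384$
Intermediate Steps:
$A = 24720$
$38664 + A = 38664 + 24720 = 63384$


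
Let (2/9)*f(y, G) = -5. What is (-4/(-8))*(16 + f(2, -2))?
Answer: -13/4 ≈ -3.2500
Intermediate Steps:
f(y, G) = -45/2 (f(y, G) = (9/2)*(-5) = -45/2)
(-4/(-8))*(16 + f(2, -2)) = (-4/(-8))*(16 - 45/2) = -4*(-⅛)*(-13/2) = (½)*(-13/2) = -13/4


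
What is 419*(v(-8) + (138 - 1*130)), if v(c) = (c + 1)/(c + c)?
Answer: 56565/16 ≈ 3535.3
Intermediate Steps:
v(c) = (1 + c)/(2*c) (v(c) = (1 + c)/((2*c)) = (1 + c)*(1/(2*c)) = (1 + c)/(2*c))
419*(v(-8) + (138 - 1*130)) = 419*((½)*(1 - 8)/(-8) + (138 - 1*130)) = 419*((½)*(-⅛)*(-7) + (138 - 130)) = 419*(7/16 + 8) = 419*(135/16) = 56565/16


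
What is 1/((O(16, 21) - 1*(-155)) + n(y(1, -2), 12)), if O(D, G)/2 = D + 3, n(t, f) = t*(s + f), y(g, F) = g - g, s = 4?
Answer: 1/193 ≈ 0.0051813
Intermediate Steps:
y(g, F) = 0
n(t, f) = t*(4 + f)
O(D, G) = 6 + 2*D (O(D, G) = 2*(D + 3) = 2*(3 + D) = 6 + 2*D)
1/((O(16, 21) - 1*(-155)) + n(y(1, -2), 12)) = 1/(((6 + 2*16) - 1*(-155)) + 0*(4 + 12)) = 1/(((6 + 32) + 155) + 0*16) = 1/((38 + 155) + 0) = 1/(193 + 0) = 1/193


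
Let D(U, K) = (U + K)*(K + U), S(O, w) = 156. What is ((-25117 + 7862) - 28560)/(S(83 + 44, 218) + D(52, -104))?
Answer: -833/52 ≈ -16.019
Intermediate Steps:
D(U, K) = (K + U)² (D(U, K) = (K + U)*(K + U) = (K + U)²)
((-25117 + 7862) - 28560)/(S(83 + 44, 218) + D(52, -104)) = ((-25117 + 7862) - 28560)/(156 + (-104 + 52)²) = (-17255 - 28560)/(156 + (-52)²) = -45815/(156 + 2704) = -45815/2860 = -45815*1/2860 = -833/52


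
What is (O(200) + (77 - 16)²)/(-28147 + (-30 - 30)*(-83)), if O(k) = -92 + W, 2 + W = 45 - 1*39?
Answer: -3633/23167 ≈ -0.15682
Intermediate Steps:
W = 4 (W = -2 + (45 - 1*39) = -2 + (45 - 39) = -2 + 6 = 4)
O(k) = -88 (O(k) = -92 + 4 = -88)
(O(200) + (77 - 16)²)/(-28147 + (-30 - 30)*(-83)) = (-88 + (77 - 16)²)/(-28147 + (-30 - 30)*(-83)) = (-88 + 61²)/(-28147 - 60*(-83)) = (-88 + 3721)/(-28147 + 4980) = 3633/(-23167) = 3633*(-1/23167) = -3633/23167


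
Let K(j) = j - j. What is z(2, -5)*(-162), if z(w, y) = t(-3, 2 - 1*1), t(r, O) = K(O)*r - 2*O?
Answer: 324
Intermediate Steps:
K(j) = 0
t(r, O) = -2*O (t(r, O) = 0*r - 2*O = 0 - 2*O = -2*O)
z(w, y) = -2 (z(w, y) = -2*(2 - 1*1) = -2*(2 - 1) = -2*1 = -2)
z(2, -5)*(-162) = -2*(-162) = 324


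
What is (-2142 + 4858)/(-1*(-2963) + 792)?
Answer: 2716/3755 ≈ 0.72330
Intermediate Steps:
(-2142 + 4858)/(-1*(-2963) + 792) = 2716/(2963 + 792) = 2716/3755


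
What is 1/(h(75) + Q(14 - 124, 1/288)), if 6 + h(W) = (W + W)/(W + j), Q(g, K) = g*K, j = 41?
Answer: -4176/21251 ≈ -0.19651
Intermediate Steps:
Q(g, K) = K*g
h(W) = -6 + 2*W/(41 + W) (h(W) = -6 + (W + W)/(W + 41) = -6 + (2*W)/(41 + W) = -6 + 2*W/(41 + W))
1/(h(75) + Q(14 - 124, 1/288)) = 1/(2*(-123 - 2*75)/(41 + 75) + (14 - 124)/288) = 1/(2*(-123 - 150)/116 + (1/288)*(-110)) = 1/(2*(1/116)*(-273) - 55/144) = 1/(-273/58 - 55/144) = 1/(-21251/4176) = -4176/21251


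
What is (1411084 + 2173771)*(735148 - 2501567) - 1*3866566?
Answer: -6332359850811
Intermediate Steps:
(1411084 + 2173771)*(735148 - 2501567) - 1*3866566 = 3584855*(-1766419) - 3866566 = -6332355984245 - 3866566 = -6332359850811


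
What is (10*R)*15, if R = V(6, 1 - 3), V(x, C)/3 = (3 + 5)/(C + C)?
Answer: -900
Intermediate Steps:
V(x, C) = 12/C (V(x, C) = 3*((3 + 5)/(C + C)) = 3*(8/((2*C))) = 3*(8*(1/(2*C))) = 3*(4/C) = 12/C)
R = -6 (R = 12/(1 - 3) = 12/(-2) = 12*(-½) = -6)
(10*R)*15 = (10*(-6))*15 = -60*15 = -900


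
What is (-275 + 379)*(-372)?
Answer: -38688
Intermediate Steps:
(-275 + 379)*(-372) = 104*(-372) = -38688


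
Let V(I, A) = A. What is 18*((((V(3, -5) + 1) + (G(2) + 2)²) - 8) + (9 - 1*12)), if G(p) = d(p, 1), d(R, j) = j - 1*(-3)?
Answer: 378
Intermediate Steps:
d(R, j) = 3 + j (d(R, j) = j + 3 = 3 + j)
G(p) = 4 (G(p) = 3 + 1 = 4)
18*((((V(3, -5) + 1) + (G(2) + 2)²) - 8) + (9 - 1*12)) = 18*((((-5 + 1) + (4 + 2)²) - 8) + (9 - 1*12)) = 18*(((-4 + 6²) - 8) + (9 - 12)) = 18*(((-4 + 36) - 8) - 3) = 18*((32 - 8) - 3) = 18*(24 - 3) = 18*21 = 378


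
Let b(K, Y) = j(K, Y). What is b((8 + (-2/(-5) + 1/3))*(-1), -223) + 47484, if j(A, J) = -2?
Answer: 47482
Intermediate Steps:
b(K, Y) = -2
b((8 + (-2/(-5) + 1/3))*(-1), -223) + 47484 = -2 + 47484 = 47482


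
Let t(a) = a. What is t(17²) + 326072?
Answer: 326361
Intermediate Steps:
t(17²) + 326072 = 17² + 326072 = 289 + 326072 = 326361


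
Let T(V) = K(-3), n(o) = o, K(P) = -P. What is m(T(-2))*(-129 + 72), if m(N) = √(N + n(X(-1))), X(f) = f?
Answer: -57*√2 ≈ -80.610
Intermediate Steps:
T(V) = 3 (T(V) = -1*(-3) = 3)
m(N) = √(-1 + N) (m(N) = √(N - 1) = √(-1 + N))
m(T(-2))*(-129 + 72) = √(-1 + 3)*(-129 + 72) = √2*(-57) = -57*√2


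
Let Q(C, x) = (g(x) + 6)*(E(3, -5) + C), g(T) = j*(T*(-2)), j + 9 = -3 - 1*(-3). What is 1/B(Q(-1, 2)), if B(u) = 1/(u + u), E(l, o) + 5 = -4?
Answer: -840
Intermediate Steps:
j = -9 (j = -9 + (-3 - 1*(-3)) = -9 + (-3 + 3) = -9 + 0 = -9)
E(l, o) = -9 (E(l, o) = -5 - 4 = -9)
g(T) = 18*T (g(T) = -9*T*(-2) = -(-18)*T = 18*T)
Q(C, x) = (-9 + C)*(6 + 18*x) (Q(C, x) = (18*x + 6)*(-9 + C) = (6 + 18*x)*(-9 + C) = (-9 + C)*(6 + 18*x))
B(u) = 1/(2*u)
1/B(Q(-1, 2)) = 1/(1/(2*(-54 - 162*2 + 6*(-1) + 18*(-1)*2))) = 1/(1/(2*(-54 - 324 - 6 - 36))) = 1/((½)/(-420)) = 1/((½)*(-1/420)) = 1/(-1/840) = -840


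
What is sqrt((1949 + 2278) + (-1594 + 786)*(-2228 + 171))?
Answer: sqrt(1666283) ≈ 1290.8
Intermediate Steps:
sqrt((1949 + 2278) + (-1594 + 786)*(-2228 + 171)) = sqrt(4227 - 808*(-2057)) = sqrt(4227 + 1662056) = sqrt(1666283)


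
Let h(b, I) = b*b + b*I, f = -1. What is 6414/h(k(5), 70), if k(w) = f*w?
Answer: -6414/325 ≈ -19.735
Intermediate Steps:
k(w) = -w
h(b, I) = b² + I*b
6414/h(k(5), 70) = 6414/(((-1*5)*(70 - 1*5))) = 6414/((-5*(70 - 5))) = 6414/((-5*65)) = 6414/(-325) = 6414*(-1/325) = -6414/325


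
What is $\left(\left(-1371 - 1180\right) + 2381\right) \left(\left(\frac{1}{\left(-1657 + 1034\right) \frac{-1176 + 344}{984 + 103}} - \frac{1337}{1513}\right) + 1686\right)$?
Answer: $- \frac{74243891115}{259168} \approx -2.8647 \cdot 10^{5}$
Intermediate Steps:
$\left(\left(-1371 - 1180\right) + 2381\right) \left(\left(\frac{1}{\left(-1657 + 1034\right) \frac{-1176 + 344}{984 + 103}} - \frac{1337}{1513}\right) + 1686\right) = \left(-2551 + 2381\right) \left(\left(\frac{1}{\left(-623\right) \left(- \frac{832}{1087}\right)} - \frac{1337}{1513}\right) + 1686\right) = - 170 \left(\left(- \frac{1}{623 \left(\left(-832\right) \frac{1}{1087}\right)} - \frac{1337}{1513}\right) + 1686\right) = - 170 \left(\left(- \frac{1}{623 \left(- \frac{832}{1087}\right)} - \frac{1337}{1513}\right) + 1686\right) = - 170 \left(\left(\left(- \frac{1}{623}\right) \left(- \frac{1087}{832}\right) - \frac{1337}{1513}\right) + 1686\right) = - 170 \left(\left(\frac{1087}{518336} - \frac{1337}{1513}\right) + 1686\right) = - 170 \left(- \frac{7768209}{8811712} + 1686\right) = \left(-170\right) \frac{14848778223}{8811712} = - \frac{74243891115}{259168}$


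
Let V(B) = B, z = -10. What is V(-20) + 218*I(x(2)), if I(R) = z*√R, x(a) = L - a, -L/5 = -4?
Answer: -20 - 6540*√2 ≈ -9269.0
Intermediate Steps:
L = 20 (L = -5*(-4) = 20)
x(a) = 20 - a
I(R) = -10*√R
V(-20) + 218*I(x(2)) = -20 + 218*(-10*√(20 - 1*2)) = -20 + 218*(-10*√(20 - 2)) = -20 + 218*(-30*√2) = -20 - 6540*√2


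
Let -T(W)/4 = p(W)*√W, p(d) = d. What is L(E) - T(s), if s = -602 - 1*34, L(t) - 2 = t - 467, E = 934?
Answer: 469 - 5088*I*√159 ≈ 469.0 - 64157.0*I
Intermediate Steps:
L(t) = -465 + t (L(t) = 2 + (t - 467) = 2 + (-467 + t) = -465 + t)
s = -636 (s = -602 - 34 = -636)
T(W) = -4*W^(3/2) (T(W) = -4*W*√W = -4*W^(3/2))
L(E) - T(s) = (-465 + 934) - (-4)*(-636)^(3/2) = 469 - (-4)*(-1272*I*√159) = 469 - 5088*I*√159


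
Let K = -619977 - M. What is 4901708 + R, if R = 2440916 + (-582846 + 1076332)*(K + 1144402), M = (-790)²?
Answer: -49180874426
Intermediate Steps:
M = 624100
K = -1244077 (K = -619977 - 1*624100 = -619977 - 624100 = -1244077)
R = -49185776134 (R = 2440916 + (-582846 + 1076332)*(-1244077 + 1144402) = 2440916 + 493486*(-99675) = 2440916 - 49188217050 = -49185776134)
4901708 + R = 4901708 - 49185776134 = -49180874426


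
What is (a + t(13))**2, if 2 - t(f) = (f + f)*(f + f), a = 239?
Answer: 189225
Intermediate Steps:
t(f) = 2 - 4*f**2 (t(f) = 2 - (f + f)*(f + f) = 2 - 2*f*2*f = 2 - 4*f**2)
(a + t(13))**2 = (239 + (2 - 4*13**2))**2 = (239 + (2 - 4*169))**2 = (239 + (2 - 676))**2 = (239 - 674)**2 = (-435)**2 = 189225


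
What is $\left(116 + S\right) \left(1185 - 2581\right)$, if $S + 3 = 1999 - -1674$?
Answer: $-5285256$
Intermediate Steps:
$S = 3670$ ($S = -3 + \left(1999 - -1674\right) = -3 + \left(1999 + 1674\right) = -3 + 3673 = 3670$)
$\left(116 + S\right) \left(1185 - 2581\right) = \left(116 + 3670\right) \left(1185 - 2581\right) = 3786 \left(-1396\right) = -5285256$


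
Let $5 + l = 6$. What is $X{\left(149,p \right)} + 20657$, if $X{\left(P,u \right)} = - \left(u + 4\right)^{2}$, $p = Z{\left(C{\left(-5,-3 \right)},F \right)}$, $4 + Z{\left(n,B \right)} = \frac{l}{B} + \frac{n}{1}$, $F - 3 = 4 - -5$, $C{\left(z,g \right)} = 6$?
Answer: $\frac{2969279}{144} \approx 20620.0$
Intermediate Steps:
$l = 1$ ($l = -5 + 6 = 1$)
$F = 12$ ($F = 3 + \left(4 - -5\right) = 3 + \left(4 + 5\right) = 3 + 9 = 12$)
$Z{\left(n,B \right)} = -4 + n + \frac{1}{B}$ ($Z{\left(n,B \right)} = -4 + \left(1 \frac{1}{B} + \frac{n}{1}\right) = -4 + \left(\frac{1}{B} + n 1\right) = -4 + \left(\frac{1}{B} + n\right) = -4 + \left(n + \frac{1}{B}\right) = -4 + n + \frac{1}{B}$)
$p = \frac{25}{12}$ ($p = -4 + 6 + \frac{1}{12} = \frac{25}{12} \approx 2.0833$)
$X{\left(P,u \right)} = - \left(4 + u\right)^{2}$
$X{\left(149,p \right)} + 20657 = - \left(4 + \frac{25}{12}\right)^{2} + 20657 = - \left(\frac{73}{12}\right)^{2} + 20657 = \left(-1\right) \frac{5329}{144} + 20657 = - \frac{5329}{144} + 20657 = \frac{2969279}{144}$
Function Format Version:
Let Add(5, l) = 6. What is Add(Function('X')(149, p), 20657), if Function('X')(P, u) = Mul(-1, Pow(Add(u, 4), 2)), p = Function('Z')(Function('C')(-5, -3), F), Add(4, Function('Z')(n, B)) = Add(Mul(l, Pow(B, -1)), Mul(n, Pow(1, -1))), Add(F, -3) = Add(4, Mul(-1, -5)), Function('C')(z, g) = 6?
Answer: Rational(2969279, 144) ≈ 20620.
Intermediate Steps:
l = 1 (l = Add(-5, 6) = 1)
F = 12 (F = Add(3, Add(4, Mul(-1, -5))) = Add(3, Add(4, 5)) = Add(3, 9) = 12)
Function('Z')(n, B) = Add(-4, n, Pow(B, -1)) (Function('Z')(n, B) = Add(-4, Add(Mul(1, Pow(B, -1)), Mul(n, Pow(1, -1)))) = Add(-4, Add(Pow(B, -1), Mul(n, 1))) = Add(-4, Add(Pow(B, -1), n)) = Add(-4, Add(n, Pow(B, -1))) = Add(-4, n, Pow(B, -1)))
p = Rational(25, 12) (p = Add(-4, 6, Pow(12, -1)) = Add(-4, 6, Rational(1, 12)) = Rational(25, 12) ≈ 2.0833)
Function('X')(P, u) = Mul(-1, Pow(Add(4, u), 2))
Add(Function('X')(149, p), 20657) = Add(Mul(-1, Pow(Add(4, Rational(25, 12)), 2)), 20657) = Add(Mul(-1, Pow(Rational(73, 12), 2)), 20657) = Add(Mul(-1, Rational(5329, 144)), 20657) = Add(Rational(-5329, 144), 20657) = Rational(2969279, 144)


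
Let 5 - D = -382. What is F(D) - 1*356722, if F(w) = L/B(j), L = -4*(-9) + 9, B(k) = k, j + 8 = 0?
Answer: -2853821/8 ≈ -3.5673e+5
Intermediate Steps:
j = -8 (j = -8 + 0 = -8)
D = 387 (D = 5 - 1*(-382) = 5 + 382 = 387)
L = 45 (L = 36 + 9 = 45)
F(w) = -45/8 (F(w) = 45/(-8) = 45*(-⅛) = -45/8)
F(D) - 1*356722 = -45/8 - 1*356722 = -45/8 - 356722 = -2853821/8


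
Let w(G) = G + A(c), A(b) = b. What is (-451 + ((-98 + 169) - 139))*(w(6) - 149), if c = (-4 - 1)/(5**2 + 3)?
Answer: 2080671/28 ≈ 74310.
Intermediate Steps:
c = -5/28 (c = -5/(25 + 3) = -5/28 ≈ -0.17857)
w(G) = -5/28 + G (w(G) = G - 5/28 = -5/28 + G)
(-451 + ((-98 + 169) - 139))*(w(6) - 149) = (-451 + ((-98 + 169) - 139))*((-5/28 + 6) - 149) = (-451 + (71 - 139))*(163/28 - 149) = (-451 - 68)*(-4009/28) = -519*(-4009/28) = 2080671/28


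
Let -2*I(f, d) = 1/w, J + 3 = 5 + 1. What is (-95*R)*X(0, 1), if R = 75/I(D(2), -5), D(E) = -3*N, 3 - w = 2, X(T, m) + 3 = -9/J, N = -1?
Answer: -85500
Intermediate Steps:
J = 3 (J = -3 + (5 + 1) = -3 + 6 = 3)
X(T, m) = -6 (X(T, m) = -3 - 9/3 = -3 - 9*1/3 = -3 - 3 = -6)
w = 1 (w = 3 - 1*2 = 3 - 2 = 1)
D(E) = 3 (D(E) = -3*(-1) = 3)
I(f, d) = -1/2 (I(f, d) = -1/2/1 = -1/2*1 = -1/2)
R = -150 (R = 75/(-1/2) = 75*(-2) = -150)
(-95*R)*X(0, 1) = -95*(-150)*(-6) = 14250*(-6) = -85500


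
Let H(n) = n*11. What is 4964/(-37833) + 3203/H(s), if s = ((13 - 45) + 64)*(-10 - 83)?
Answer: -31520067/137611232 ≈ -0.22905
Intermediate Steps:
s = -2976 (s = (-32 + 64)*(-93) = 32*(-93) = -2976)
H(n) = 11*n
4964/(-37833) + 3203/H(s) = 4964/(-37833) + 3203/((11*(-2976))) = 4964*(-1/37833) + 3203/(-32736) = -4964/37833 + 3203*(-1/32736) = -4964/37833 - 3203/32736 = -31520067/137611232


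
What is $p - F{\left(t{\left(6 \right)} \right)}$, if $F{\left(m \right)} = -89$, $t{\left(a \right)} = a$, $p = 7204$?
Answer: $7293$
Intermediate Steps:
$p - F{\left(t{\left(6 \right)} \right)} = 7204 - -89 = 7204 + 89 = 7293$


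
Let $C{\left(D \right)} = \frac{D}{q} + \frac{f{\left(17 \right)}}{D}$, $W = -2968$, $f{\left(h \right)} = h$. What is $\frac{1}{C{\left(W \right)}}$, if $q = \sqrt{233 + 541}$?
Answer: $\frac{19526472}{38799451804445} - \frac{39217774848 \sqrt{86}}{38799451804445} \approx -0.0093731$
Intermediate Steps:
$q = 3 \sqrt{86}$ ($q = \sqrt{774} = 3 \sqrt{86} \approx 27.821$)
$C{\left(D \right)} = \frac{17}{D} + \frac{D \sqrt{86}}{258}$ ($C{\left(D \right)} = \frac{D}{3 \sqrt{86}} + \frac{17}{D} = D \frac{\sqrt{86}}{258} + \frac{17}{D} = \frac{D \sqrt{86}}{258} + \frac{17}{D} = \frac{17}{D} + \frac{D \sqrt{86}}{258}$)
$\frac{1}{C{\left(W \right)}} = \frac{1}{\frac{17}{-2968} + \frac{1}{258} \left(-2968\right) \sqrt{86}} = \frac{1}{17 \left(- \frac{1}{2968}\right) - \frac{1484 \sqrt{86}}{129}} = \frac{1}{- \frac{17}{2968} - \frac{1484 \sqrt{86}}{129}}$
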